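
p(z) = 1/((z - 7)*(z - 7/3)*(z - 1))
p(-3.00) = 0.00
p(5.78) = -0.05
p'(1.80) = 0.37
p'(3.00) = 0.33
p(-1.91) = -0.01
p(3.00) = -0.19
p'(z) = -1/((z - 7)*(z - 7/3)*(z - 1)^2) - 1/((z - 7)*(z - 7/3)^2*(z - 1)) - 1/((z - 7)^2*(z - 7/3)*(z - 1)) = 3*(-9*z^2 + 62*z - 77)/(9*z^6 - 186*z^5 + 1423*z^4 - 5068*z^3 + 8967*z^2 - 7546*z + 2401)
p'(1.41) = -0.56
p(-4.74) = -0.00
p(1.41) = 0.47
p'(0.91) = -15.35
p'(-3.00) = 0.00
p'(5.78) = -0.02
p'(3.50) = 0.10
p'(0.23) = -0.18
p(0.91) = -1.28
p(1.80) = 0.45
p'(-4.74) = -0.00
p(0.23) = -0.09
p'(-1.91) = -0.01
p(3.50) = -0.10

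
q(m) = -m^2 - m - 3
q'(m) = -2*m - 1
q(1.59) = -7.12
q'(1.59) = -4.18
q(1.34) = -6.14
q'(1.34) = -3.68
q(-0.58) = -2.76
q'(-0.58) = 0.16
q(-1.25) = -3.31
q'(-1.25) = 1.50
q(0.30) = -3.39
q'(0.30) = -1.60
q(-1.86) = -4.60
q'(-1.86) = 2.72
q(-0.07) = -2.93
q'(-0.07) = -0.86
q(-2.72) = -7.68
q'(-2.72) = 4.44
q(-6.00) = -33.00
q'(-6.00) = 11.00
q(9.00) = -93.00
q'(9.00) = -19.00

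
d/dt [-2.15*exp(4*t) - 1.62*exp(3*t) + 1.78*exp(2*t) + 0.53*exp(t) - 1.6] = (-8.6*exp(3*t) - 4.86*exp(2*t) + 3.56*exp(t) + 0.53)*exp(t)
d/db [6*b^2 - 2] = 12*b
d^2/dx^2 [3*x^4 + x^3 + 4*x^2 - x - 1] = 36*x^2 + 6*x + 8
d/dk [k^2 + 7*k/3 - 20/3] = 2*k + 7/3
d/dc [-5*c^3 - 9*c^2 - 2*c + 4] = -15*c^2 - 18*c - 2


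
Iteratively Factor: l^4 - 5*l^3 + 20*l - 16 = (l - 1)*(l^3 - 4*l^2 - 4*l + 16) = (l - 1)*(l + 2)*(l^2 - 6*l + 8) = (l - 4)*(l - 1)*(l + 2)*(l - 2)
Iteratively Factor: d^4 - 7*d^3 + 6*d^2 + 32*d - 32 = (d - 4)*(d^3 - 3*d^2 - 6*d + 8) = (d - 4)*(d + 2)*(d^2 - 5*d + 4) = (d - 4)*(d - 1)*(d + 2)*(d - 4)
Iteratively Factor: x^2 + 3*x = (x + 3)*(x)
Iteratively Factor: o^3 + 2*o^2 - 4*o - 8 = (o + 2)*(o^2 - 4) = (o - 2)*(o + 2)*(o + 2)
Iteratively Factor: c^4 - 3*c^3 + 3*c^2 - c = (c - 1)*(c^3 - 2*c^2 + c) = (c - 1)^2*(c^2 - c) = (c - 1)^3*(c)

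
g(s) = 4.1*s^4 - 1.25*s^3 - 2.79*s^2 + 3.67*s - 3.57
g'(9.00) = 11605.30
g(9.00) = 25792.32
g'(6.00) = 3377.59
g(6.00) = 4961.61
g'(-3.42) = -677.14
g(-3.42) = 562.15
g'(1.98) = 105.22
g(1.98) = 46.07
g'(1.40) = 33.51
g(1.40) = 8.42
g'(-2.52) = -268.53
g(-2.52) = 154.81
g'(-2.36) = -219.61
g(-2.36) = 115.84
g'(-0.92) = -7.14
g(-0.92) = -5.40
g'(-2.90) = -411.67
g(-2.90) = 282.79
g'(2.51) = 225.38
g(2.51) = 131.03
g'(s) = 16.4*s^3 - 3.75*s^2 - 5.58*s + 3.67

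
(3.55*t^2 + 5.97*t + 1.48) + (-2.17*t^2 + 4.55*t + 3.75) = 1.38*t^2 + 10.52*t + 5.23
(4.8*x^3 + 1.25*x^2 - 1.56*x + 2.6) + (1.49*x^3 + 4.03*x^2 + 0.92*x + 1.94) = 6.29*x^3 + 5.28*x^2 - 0.64*x + 4.54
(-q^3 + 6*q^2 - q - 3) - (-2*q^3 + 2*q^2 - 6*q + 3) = q^3 + 4*q^2 + 5*q - 6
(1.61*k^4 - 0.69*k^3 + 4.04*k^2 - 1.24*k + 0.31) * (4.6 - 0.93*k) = -1.4973*k^5 + 8.0477*k^4 - 6.9312*k^3 + 19.7372*k^2 - 5.9923*k + 1.426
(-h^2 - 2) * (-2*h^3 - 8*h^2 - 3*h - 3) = 2*h^5 + 8*h^4 + 7*h^3 + 19*h^2 + 6*h + 6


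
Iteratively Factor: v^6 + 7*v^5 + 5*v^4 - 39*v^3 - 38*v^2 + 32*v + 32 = (v + 4)*(v^5 + 3*v^4 - 7*v^3 - 11*v^2 + 6*v + 8) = (v - 2)*(v + 4)*(v^4 + 5*v^3 + 3*v^2 - 5*v - 4) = (v - 2)*(v + 4)^2*(v^3 + v^2 - v - 1) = (v - 2)*(v - 1)*(v + 4)^2*(v^2 + 2*v + 1) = (v - 2)*(v - 1)*(v + 1)*(v + 4)^2*(v + 1)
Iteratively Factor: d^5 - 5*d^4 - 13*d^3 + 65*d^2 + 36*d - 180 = (d + 2)*(d^4 - 7*d^3 + d^2 + 63*d - 90) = (d - 3)*(d + 2)*(d^3 - 4*d^2 - 11*d + 30) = (d - 3)*(d - 2)*(d + 2)*(d^2 - 2*d - 15) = (d - 3)*(d - 2)*(d + 2)*(d + 3)*(d - 5)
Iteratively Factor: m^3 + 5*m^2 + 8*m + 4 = (m + 2)*(m^2 + 3*m + 2) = (m + 2)^2*(m + 1)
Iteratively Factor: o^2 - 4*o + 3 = (o - 3)*(o - 1)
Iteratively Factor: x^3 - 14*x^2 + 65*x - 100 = (x - 5)*(x^2 - 9*x + 20) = (x - 5)^2*(x - 4)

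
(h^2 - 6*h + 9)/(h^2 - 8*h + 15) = (h - 3)/(h - 5)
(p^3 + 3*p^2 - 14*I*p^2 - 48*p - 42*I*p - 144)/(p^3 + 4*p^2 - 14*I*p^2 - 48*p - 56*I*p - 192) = (p + 3)/(p + 4)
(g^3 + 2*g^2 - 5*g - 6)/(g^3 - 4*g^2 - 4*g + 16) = (g^2 + 4*g + 3)/(g^2 - 2*g - 8)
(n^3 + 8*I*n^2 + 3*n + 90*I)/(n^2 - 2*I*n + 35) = (n^2 + 3*I*n + 18)/(n - 7*I)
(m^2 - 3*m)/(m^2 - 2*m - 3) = m/(m + 1)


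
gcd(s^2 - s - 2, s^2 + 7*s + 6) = s + 1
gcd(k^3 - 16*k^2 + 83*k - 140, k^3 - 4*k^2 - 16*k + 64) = k - 4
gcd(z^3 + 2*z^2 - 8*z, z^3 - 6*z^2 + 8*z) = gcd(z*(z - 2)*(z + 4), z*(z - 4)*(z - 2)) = z^2 - 2*z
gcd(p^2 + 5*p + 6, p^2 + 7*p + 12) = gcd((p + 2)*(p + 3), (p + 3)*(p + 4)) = p + 3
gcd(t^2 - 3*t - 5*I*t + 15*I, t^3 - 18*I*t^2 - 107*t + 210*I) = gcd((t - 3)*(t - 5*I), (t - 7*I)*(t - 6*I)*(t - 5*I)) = t - 5*I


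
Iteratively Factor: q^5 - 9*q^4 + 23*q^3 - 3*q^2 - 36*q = (q)*(q^4 - 9*q^3 + 23*q^2 - 3*q - 36) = q*(q + 1)*(q^3 - 10*q^2 + 33*q - 36) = q*(q - 3)*(q + 1)*(q^2 - 7*q + 12) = q*(q - 3)^2*(q + 1)*(q - 4)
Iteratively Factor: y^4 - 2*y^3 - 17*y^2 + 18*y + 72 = (y + 3)*(y^3 - 5*y^2 - 2*y + 24) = (y - 3)*(y + 3)*(y^2 - 2*y - 8) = (y - 3)*(y + 2)*(y + 3)*(y - 4)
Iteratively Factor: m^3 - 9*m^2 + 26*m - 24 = (m - 3)*(m^2 - 6*m + 8) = (m - 4)*(m - 3)*(m - 2)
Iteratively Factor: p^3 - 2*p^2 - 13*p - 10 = (p - 5)*(p^2 + 3*p + 2) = (p - 5)*(p + 2)*(p + 1)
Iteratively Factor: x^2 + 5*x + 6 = (x + 2)*(x + 3)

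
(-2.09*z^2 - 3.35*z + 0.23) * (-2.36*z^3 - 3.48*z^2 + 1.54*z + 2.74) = 4.9324*z^5 + 15.1792*z^4 + 7.8966*z^3 - 11.686*z^2 - 8.8248*z + 0.6302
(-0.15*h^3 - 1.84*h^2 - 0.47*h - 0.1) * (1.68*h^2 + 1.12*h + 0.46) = -0.252*h^5 - 3.2592*h^4 - 2.9194*h^3 - 1.5408*h^2 - 0.3282*h - 0.046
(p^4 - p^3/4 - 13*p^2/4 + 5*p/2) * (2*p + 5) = 2*p^5 + 9*p^4/2 - 31*p^3/4 - 45*p^2/4 + 25*p/2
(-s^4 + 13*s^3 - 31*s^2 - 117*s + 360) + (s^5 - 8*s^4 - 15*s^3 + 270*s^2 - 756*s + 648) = s^5 - 9*s^4 - 2*s^3 + 239*s^2 - 873*s + 1008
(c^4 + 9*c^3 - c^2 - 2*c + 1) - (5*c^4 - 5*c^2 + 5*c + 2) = -4*c^4 + 9*c^3 + 4*c^2 - 7*c - 1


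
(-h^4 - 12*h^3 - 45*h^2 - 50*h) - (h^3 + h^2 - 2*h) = -h^4 - 13*h^3 - 46*h^2 - 48*h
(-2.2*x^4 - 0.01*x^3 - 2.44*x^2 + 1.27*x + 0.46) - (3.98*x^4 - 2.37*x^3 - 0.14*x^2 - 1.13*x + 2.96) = -6.18*x^4 + 2.36*x^3 - 2.3*x^2 + 2.4*x - 2.5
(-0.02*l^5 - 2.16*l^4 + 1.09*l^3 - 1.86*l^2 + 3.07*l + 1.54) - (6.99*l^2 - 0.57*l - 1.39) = -0.02*l^5 - 2.16*l^4 + 1.09*l^3 - 8.85*l^2 + 3.64*l + 2.93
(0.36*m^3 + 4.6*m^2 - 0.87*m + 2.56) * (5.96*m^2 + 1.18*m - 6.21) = 2.1456*m^5 + 27.8408*m^4 - 1.9928*m^3 - 14.335*m^2 + 8.4235*m - 15.8976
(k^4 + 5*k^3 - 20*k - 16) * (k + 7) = k^5 + 12*k^4 + 35*k^3 - 20*k^2 - 156*k - 112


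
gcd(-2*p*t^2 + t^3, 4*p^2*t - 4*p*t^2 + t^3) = 2*p*t - t^2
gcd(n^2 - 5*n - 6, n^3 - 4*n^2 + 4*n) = 1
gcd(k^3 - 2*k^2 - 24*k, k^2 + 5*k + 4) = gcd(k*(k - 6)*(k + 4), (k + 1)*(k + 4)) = k + 4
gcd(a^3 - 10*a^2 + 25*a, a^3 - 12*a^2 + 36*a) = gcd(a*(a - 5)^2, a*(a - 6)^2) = a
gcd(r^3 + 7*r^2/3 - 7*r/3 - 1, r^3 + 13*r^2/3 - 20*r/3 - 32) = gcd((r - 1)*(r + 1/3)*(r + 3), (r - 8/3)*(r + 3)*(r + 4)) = r + 3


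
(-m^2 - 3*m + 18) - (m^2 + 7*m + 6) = -2*m^2 - 10*m + 12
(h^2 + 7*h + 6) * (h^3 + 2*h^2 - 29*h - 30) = h^5 + 9*h^4 - 9*h^3 - 221*h^2 - 384*h - 180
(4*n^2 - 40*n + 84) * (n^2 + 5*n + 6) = 4*n^4 - 20*n^3 - 92*n^2 + 180*n + 504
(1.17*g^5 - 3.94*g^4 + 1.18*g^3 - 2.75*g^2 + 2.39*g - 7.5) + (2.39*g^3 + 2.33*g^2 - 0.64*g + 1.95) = 1.17*g^5 - 3.94*g^4 + 3.57*g^3 - 0.42*g^2 + 1.75*g - 5.55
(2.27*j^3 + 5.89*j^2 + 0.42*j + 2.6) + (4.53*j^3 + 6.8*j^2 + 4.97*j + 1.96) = 6.8*j^3 + 12.69*j^2 + 5.39*j + 4.56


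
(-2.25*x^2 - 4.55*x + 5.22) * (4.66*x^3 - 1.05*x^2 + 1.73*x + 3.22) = -10.485*x^5 - 18.8405*x^4 + 25.2102*x^3 - 20.5975*x^2 - 5.6204*x + 16.8084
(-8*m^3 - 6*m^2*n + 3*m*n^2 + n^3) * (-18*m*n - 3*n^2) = 144*m^4*n + 132*m^3*n^2 - 36*m^2*n^3 - 27*m*n^4 - 3*n^5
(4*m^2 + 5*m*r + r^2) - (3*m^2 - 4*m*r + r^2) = m^2 + 9*m*r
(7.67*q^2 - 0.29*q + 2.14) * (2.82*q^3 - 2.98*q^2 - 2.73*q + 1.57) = 21.6294*q^5 - 23.6744*q^4 - 14.0401*q^3 + 6.4564*q^2 - 6.2975*q + 3.3598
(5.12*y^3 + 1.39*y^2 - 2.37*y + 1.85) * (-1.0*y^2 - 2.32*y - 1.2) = -5.12*y^5 - 13.2684*y^4 - 6.9988*y^3 + 1.9804*y^2 - 1.448*y - 2.22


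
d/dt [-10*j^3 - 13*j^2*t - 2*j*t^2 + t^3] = -13*j^2 - 4*j*t + 3*t^2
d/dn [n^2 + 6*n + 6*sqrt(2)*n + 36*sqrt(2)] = 2*n + 6 + 6*sqrt(2)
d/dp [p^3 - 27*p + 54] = 3*p^2 - 27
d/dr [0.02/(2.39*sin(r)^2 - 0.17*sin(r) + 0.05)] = (0.0034 - 0.0956*sin(r))*cos(r)/(2.39*sin(r)^2 - 0.17*sin(r) + 0.05)^2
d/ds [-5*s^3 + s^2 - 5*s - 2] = -15*s^2 + 2*s - 5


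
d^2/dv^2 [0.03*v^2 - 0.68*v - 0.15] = 0.0600000000000000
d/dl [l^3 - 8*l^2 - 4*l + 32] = 3*l^2 - 16*l - 4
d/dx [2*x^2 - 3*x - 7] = 4*x - 3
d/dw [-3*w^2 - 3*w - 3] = -6*w - 3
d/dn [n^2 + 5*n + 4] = 2*n + 5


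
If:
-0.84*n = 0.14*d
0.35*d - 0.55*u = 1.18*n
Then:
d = 1.00609756097561*u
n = -0.167682926829268*u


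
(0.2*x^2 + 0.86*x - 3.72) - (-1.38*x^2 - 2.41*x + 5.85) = 1.58*x^2 + 3.27*x - 9.57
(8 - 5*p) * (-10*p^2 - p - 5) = 50*p^3 - 75*p^2 + 17*p - 40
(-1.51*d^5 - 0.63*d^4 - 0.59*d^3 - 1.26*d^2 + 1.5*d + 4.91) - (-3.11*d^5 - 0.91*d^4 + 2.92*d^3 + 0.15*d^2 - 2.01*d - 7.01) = 1.6*d^5 + 0.28*d^4 - 3.51*d^3 - 1.41*d^2 + 3.51*d + 11.92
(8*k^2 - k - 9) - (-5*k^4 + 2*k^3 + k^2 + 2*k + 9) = 5*k^4 - 2*k^3 + 7*k^2 - 3*k - 18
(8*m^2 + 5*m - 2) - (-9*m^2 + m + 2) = 17*m^2 + 4*m - 4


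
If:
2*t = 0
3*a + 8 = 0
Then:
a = -8/3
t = 0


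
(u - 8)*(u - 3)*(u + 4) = u^3 - 7*u^2 - 20*u + 96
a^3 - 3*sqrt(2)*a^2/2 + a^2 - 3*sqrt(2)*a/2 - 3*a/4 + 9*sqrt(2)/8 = (a - 1/2)*(a + 3/2)*(a - 3*sqrt(2)/2)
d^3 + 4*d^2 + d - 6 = (d - 1)*(d + 2)*(d + 3)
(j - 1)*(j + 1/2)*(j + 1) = j^3 + j^2/2 - j - 1/2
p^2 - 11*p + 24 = (p - 8)*(p - 3)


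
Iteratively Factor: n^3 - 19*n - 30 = (n + 3)*(n^2 - 3*n - 10) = (n + 2)*(n + 3)*(n - 5)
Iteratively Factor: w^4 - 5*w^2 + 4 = (w + 2)*(w^3 - 2*w^2 - w + 2) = (w - 1)*(w + 2)*(w^2 - w - 2) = (w - 2)*(w - 1)*(w + 2)*(w + 1)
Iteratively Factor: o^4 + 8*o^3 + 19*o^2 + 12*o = (o + 4)*(o^3 + 4*o^2 + 3*o) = o*(o + 4)*(o^2 + 4*o + 3) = o*(o + 1)*(o + 4)*(o + 3)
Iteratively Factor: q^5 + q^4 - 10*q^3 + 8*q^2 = (q + 4)*(q^4 - 3*q^3 + 2*q^2) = (q - 2)*(q + 4)*(q^3 - q^2) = q*(q - 2)*(q + 4)*(q^2 - q) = q*(q - 2)*(q - 1)*(q + 4)*(q)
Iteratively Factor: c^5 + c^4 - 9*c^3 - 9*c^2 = (c)*(c^4 + c^3 - 9*c^2 - 9*c) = c^2*(c^3 + c^2 - 9*c - 9) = c^2*(c - 3)*(c^2 + 4*c + 3) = c^2*(c - 3)*(c + 1)*(c + 3)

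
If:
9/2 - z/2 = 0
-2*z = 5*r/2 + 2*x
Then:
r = -4*x/5 - 36/5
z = 9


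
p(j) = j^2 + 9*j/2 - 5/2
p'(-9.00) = -13.50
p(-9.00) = 38.00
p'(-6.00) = -7.50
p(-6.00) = 6.50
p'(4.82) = 14.14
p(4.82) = 42.42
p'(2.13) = 8.76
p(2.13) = 11.62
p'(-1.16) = 2.18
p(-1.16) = -6.37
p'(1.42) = 7.34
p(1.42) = 5.91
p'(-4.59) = -4.68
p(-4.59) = -2.09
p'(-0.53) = 3.44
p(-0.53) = -4.60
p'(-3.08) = -1.66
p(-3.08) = -6.87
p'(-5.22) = -5.94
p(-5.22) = 1.26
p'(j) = 2*j + 9/2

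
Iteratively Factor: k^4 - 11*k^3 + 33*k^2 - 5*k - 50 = (k - 5)*(k^3 - 6*k^2 + 3*k + 10) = (k - 5)^2*(k^2 - k - 2) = (k - 5)^2*(k - 2)*(k + 1)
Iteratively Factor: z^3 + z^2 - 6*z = (z + 3)*(z^2 - 2*z) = z*(z + 3)*(z - 2)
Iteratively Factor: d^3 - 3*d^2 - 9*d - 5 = (d + 1)*(d^2 - 4*d - 5) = (d + 1)^2*(d - 5)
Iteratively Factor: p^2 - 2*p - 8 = (p - 4)*(p + 2)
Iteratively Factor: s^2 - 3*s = (s)*(s - 3)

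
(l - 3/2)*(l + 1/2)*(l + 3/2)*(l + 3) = l^4 + 7*l^3/2 - 3*l^2/4 - 63*l/8 - 27/8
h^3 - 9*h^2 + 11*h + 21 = (h - 7)*(h - 3)*(h + 1)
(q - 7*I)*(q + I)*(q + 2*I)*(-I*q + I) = -I*q^4 - 4*q^3 + I*q^3 + 4*q^2 - 19*I*q^2 + 14*q + 19*I*q - 14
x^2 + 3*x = x*(x + 3)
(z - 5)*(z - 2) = z^2 - 7*z + 10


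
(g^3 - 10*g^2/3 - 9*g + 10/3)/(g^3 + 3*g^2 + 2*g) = (3*g^2 - 16*g + 5)/(3*g*(g + 1))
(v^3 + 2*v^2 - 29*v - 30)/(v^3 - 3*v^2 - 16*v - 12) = (v^2 + v - 30)/(v^2 - 4*v - 12)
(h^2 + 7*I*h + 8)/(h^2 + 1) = (h + 8*I)/(h + I)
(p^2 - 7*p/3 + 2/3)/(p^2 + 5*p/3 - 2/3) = (p - 2)/(p + 2)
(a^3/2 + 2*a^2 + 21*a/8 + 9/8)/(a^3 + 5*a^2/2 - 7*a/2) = (4*a^3 + 16*a^2 + 21*a + 9)/(4*a*(2*a^2 + 5*a - 7))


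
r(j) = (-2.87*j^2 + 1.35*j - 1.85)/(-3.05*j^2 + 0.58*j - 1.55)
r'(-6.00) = 0.01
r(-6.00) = 0.99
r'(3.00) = 0.02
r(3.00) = 0.87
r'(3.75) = 0.01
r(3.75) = 0.88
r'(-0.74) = 0.16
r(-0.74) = 1.21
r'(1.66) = 0.02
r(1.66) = 0.84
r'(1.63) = 0.02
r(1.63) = 0.84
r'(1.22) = -0.01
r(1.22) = 0.83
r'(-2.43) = 0.04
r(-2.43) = 1.05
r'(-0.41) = 0.07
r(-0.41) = 1.25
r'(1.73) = 0.02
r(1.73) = 0.84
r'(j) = (1.35 - 5.74*j)/(-3.05*j^2 + 0.58*j - 1.55) + (6.1*j - 0.58)*(-2.87*j^2 + 1.35*j - 1.85)/(-3.05*j^2 + 0.58*j - 1.55)^2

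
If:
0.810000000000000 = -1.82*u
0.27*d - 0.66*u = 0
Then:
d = -1.09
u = -0.45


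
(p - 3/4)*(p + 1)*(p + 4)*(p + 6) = p^4 + 41*p^3/4 + 103*p^2/4 - 3*p/2 - 18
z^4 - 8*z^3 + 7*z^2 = z^2*(z - 7)*(z - 1)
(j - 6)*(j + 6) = j^2 - 36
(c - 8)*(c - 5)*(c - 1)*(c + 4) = c^4 - 10*c^3 - 3*c^2 + 172*c - 160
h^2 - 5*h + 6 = (h - 3)*(h - 2)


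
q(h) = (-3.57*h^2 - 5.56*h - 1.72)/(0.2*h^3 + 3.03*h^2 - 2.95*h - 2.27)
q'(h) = (-7.14*h - 5.56)/(0.2*h^3 + 3.03*h^2 - 2.95*h - 2.27) + (-3.57*h^2 - 5.56*h - 1.72)*(-0.6*h^2 - 6.06*h + 2.95)/(0.2*h^3 + 3.03*h^2 - 2.95*h - 2.27)^2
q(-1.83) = -0.29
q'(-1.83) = 0.33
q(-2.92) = -0.59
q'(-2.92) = 0.23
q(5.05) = -1.41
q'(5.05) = 0.22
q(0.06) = 0.85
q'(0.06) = 1.56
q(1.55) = -16.00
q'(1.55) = 92.70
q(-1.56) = -0.19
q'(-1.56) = 0.39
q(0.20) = 1.09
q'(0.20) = 1.87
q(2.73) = -2.66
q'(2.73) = 1.41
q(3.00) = -2.34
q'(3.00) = 0.99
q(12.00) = -0.78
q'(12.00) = 0.04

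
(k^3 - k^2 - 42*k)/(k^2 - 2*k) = (k^2 - k - 42)/(k - 2)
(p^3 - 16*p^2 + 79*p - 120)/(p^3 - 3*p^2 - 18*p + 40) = (p^2 - 11*p + 24)/(p^2 + 2*p - 8)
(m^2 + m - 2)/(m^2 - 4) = (m - 1)/(m - 2)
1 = 1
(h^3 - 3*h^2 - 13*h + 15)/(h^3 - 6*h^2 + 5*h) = (h + 3)/h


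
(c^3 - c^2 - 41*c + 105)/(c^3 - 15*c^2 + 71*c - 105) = (c + 7)/(c - 7)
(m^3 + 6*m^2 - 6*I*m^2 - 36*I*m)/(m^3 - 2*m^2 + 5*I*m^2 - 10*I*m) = (m^2 + 6*m*(1 - I) - 36*I)/(m^2 + m*(-2 + 5*I) - 10*I)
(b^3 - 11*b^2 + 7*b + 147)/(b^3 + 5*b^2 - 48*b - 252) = (b^2 - 4*b - 21)/(b^2 + 12*b + 36)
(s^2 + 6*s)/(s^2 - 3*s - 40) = s*(s + 6)/(s^2 - 3*s - 40)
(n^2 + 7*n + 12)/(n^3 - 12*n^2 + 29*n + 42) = (n^2 + 7*n + 12)/(n^3 - 12*n^2 + 29*n + 42)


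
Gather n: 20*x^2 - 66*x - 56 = 20*x^2 - 66*x - 56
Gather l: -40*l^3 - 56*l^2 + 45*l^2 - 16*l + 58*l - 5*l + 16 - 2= -40*l^3 - 11*l^2 + 37*l + 14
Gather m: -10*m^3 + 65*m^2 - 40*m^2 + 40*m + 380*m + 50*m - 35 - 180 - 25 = -10*m^3 + 25*m^2 + 470*m - 240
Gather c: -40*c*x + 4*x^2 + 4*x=-40*c*x + 4*x^2 + 4*x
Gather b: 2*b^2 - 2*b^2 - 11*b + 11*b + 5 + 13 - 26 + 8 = 0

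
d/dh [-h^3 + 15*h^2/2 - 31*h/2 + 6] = -3*h^2 + 15*h - 31/2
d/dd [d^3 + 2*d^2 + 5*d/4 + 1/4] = 3*d^2 + 4*d + 5/4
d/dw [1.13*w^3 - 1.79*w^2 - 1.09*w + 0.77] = 3.39*w^2 - 3.58*w - 1.09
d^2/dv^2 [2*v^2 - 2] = 4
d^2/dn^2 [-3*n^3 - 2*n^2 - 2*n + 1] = -18*n - 4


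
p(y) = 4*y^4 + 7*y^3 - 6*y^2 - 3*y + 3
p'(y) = 16*y^3 + 21*y^2 - 12*y - 3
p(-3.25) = 155.34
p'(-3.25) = -291.44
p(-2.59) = 28.90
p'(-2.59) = -109.03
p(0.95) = 3.99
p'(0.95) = 18.27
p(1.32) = 16.83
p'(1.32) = 54.55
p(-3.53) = 252.01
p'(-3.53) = -402.75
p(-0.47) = 2.55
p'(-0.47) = 5.62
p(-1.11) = -4.56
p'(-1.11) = 14.31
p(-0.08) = 3.20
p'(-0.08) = -1.91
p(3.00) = 453.00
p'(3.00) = 582.00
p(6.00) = 6465.00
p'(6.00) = 4137.00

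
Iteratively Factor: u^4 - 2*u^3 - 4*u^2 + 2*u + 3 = (u + 1)*(u^3 - 3*u^2 - u + 3) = (u - 3)*(u + 1)*(u^2 - 1) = (u - 3)*(u - 1)*(u + 1)*(u + 1)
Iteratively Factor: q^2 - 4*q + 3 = (q - 3)*(q - 1)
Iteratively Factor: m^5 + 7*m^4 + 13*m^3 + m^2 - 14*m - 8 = (m + 4)*(m^4 + 3*m^3 + m^2 - 3*m - 2) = (m - 1)*(m + 4)*(m^3 + 4*m^2 + 5*m + 2) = (m - 1)*(m + 2)*(m + 4)*(m^2 + 2*m + 1) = (m - 1)*(m + 1)*(m + 2)*(m + 4)*(m + 1)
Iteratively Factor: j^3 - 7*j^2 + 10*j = (j)*(j^2 - 7*j + 10) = j*(j - 2)*(j - 5)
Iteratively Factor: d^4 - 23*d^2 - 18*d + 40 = (d - 1)*(d^3 + d^2 - 22*d - 40) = (d - 1)*(d + 4)*(d^2 - 3*d - 10) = (d - 1)*(d + 2)*(d + 4)*(d - 5)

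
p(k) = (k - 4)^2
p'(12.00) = 16.00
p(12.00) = 64.00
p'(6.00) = 4.00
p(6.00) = 4.00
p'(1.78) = -4.44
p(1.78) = 4.93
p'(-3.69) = -15.38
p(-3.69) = 59.14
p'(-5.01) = -18.02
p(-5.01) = 81.18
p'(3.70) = -0.60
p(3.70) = 0.09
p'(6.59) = 5.18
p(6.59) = 6.71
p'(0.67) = -6.66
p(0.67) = 11.09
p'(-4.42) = -16.84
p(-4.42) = 70.90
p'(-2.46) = -12.92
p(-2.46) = 41.73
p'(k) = 2*k - 8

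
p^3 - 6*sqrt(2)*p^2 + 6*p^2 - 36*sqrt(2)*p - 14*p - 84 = (p + 6)*(p - 7*sqrt(2))*(p + sqrt(2))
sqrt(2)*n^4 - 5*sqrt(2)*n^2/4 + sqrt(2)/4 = (n - 1)*(n - 1/2)*(n + 1)*(sqrt(2)*n + sqrt(2)/2)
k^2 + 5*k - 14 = (k - 2)*(k + 7)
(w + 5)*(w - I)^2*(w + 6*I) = w^4 + 5*w^3 + 4*I*w^3 + 11*w^2 + 20*I*w^2 + 55*w - 6*I*w - 30*I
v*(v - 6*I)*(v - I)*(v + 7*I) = v^4 + 43*v^2 - 42*I*v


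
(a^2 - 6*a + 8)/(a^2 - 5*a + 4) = (a - 2)/(a - 1)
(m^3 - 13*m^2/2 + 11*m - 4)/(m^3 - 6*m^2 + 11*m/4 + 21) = 2*(2*m^2 - 5*m + 2)/(4*m^2 - 8*m - 21)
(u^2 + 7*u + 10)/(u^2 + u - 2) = (u + 5)/(u - 1)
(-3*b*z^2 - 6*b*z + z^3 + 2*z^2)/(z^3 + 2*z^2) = (-3*b + z)/z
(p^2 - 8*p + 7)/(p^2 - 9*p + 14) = (p - 1)/(p - 2)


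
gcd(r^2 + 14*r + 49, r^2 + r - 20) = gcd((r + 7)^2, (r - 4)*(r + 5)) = 1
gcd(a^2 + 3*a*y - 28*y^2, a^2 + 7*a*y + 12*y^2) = 1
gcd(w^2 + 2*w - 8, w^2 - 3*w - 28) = w + 4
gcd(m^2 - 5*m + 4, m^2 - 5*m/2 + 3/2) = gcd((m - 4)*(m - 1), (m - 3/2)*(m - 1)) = m - 1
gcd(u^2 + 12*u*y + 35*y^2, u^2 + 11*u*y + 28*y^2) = u + 7*y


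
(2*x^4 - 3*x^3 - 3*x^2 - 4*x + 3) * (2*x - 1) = 4*x^5 - 8*x^4 - 3*x^3 - 5*x^2 + 10*x - 3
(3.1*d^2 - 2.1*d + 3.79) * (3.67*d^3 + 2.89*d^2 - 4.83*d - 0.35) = 11.377*d^5 + 1.252*d^4 - 7.1327*d^3 + 20.0111*d^2 - 17.5707*d - 1.3265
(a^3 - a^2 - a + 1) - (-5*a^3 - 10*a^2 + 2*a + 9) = 6*a^3 + 9*a^2 - 3*a - 8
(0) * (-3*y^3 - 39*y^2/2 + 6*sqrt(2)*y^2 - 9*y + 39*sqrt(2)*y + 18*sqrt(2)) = 0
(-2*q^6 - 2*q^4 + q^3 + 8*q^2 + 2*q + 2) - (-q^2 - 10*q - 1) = -2*q^6 - 2*q^4 + q^3 + 9*q^2 + 12*q + 3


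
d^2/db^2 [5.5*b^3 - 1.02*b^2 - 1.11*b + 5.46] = 33.0*b - 2.04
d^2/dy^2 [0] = 0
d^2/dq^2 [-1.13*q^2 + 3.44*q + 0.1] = -2.26000000000000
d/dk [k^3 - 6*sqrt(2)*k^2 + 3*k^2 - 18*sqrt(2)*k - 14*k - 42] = 3*k^2 - 12*sqrt(2)*k + 6*k - 18*sqrt(2) - 14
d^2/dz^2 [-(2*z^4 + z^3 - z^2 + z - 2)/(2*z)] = -6*z - 1 + 2/z^3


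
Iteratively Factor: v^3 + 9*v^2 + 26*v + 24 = (v + 2)*(v^2 + 7*v + 12) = (v + 2)*(v + 3)*(v + 4)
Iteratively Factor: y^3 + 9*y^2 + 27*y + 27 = (y + 3)*(y^2 + 6*y + 9) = (y + 3)^2*(y + 3)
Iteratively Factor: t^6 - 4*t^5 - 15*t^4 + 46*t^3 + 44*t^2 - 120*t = (t + 2)*(t^5 - 6*t^4 - 3*t^3 + 52*t^2 - 60*t) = (t - 2)*(t + 2)*(t^4 - 4*t^3 - 11*t^2 + 30*t) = (t - 2)*(t + 2)*(t + 3)*(t^3 - 7*t^2 + 10*t) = (t - 5)*(t - 2)*(t + 2)*(t + 3)*(t^2 - 2*t) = (t - 5)*(t - 2)^2*(t + 2)*(t + 3)*(t)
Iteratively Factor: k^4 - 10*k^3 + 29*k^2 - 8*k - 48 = (k - 4)*(k^3 - 6*k^2 + 5*k + 12) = (k - 4)^2*(k^2 - 2*k - 3) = (k - 4)^2*(k - 3)*(k + 1)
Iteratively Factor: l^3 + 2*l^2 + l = (l + 1)*(l^2 + l) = l*(l + 1)*(l + 1)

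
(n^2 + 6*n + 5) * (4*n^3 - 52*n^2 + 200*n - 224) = 4*n^5 - 28*n^4 - 92*n^3 + 716*n^2 - 344*n - 1120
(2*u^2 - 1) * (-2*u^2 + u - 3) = -4*u^4 + 2*u^3 - 4*u^2 - u + 3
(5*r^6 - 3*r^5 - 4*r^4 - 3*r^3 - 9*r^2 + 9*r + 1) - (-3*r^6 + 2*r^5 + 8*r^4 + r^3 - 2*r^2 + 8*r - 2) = 8*r^6 - 5*r^5 - 12*r^4 - 4*r^3 - 7*r^2 + r + 3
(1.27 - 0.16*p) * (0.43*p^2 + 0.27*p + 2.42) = -0.0688*p^3 + 0.5029*p^2 - 0.0443*p + 3.0734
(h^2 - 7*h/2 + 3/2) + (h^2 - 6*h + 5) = 2*h^2 - 19*h/2 + 13/2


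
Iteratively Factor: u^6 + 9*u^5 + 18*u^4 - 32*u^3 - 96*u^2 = (u)*(u^5 + 9*u^4 + 18*u^3 - 32*u^2 - 96*u) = u*(u - 2)*(u^4 + 11*u^3 + 40*u^2 + 48*u) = u*(u - 2)*(u + 4)*(u^3 + 7*u^2 + 12*u) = u^2*(u - 2)*(u + 4)*(u^2 + 7*u + 12) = u^2*(u - 2)*(u + 3)*(u + 4)*(u + 4)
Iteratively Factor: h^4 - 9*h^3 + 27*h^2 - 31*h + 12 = (h - 4)*(h^3 - 5*h^2 + 7*h - 3) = (h - 4)*(h - 1)*(h^2 - 4*h + 3) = (h - 4)*(h - 1)^2*(h - 3)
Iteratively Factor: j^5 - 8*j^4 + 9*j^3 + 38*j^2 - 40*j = (j + 2)*(j^4 - 10*j^3 + 29*j^2 - 20*j) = (j - 4)*(j + 2)*(j^3 - 6*j^2 + 5*j) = (j - 4)*(j - 1)*(j + 2)*(j^2 - 5*j) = (j - 5)*(j - 4)*(j - 1)*(j + 2)*(j)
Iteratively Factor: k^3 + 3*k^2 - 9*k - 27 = (k + 3)*(k^2 - 9) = (k - 3)*(k + 3)*(k + 3)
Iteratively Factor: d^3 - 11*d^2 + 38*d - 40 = (d - 2)*(d^2 - 9*d + 20) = (d - 4)*(d - 2)*(d - 5)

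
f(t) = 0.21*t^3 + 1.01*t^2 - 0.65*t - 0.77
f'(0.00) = -0.65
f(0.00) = -0.77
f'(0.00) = -0.65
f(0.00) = -0.77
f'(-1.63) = -2.27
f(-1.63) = 2.06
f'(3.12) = 11.79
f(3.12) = 13.41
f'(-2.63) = -1.60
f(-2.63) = 4.11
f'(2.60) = 8.86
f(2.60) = 8.06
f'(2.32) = 7.43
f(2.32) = 5.78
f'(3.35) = 13.19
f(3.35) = 16.28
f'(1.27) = 2.93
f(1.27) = 0.46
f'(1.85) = 5.24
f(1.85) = 2.81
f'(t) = 0.63*t^2 + 2.02*t - 0.65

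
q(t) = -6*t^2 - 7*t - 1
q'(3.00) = -43.00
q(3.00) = -76.00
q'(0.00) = -7.00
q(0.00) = -1.00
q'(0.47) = -12.64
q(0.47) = -5.62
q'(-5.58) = 59.96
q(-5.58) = -148.76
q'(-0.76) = 2.12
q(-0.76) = 0.85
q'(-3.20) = 31.40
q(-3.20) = -40.04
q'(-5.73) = 61.76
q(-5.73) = -157.89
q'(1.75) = -28.00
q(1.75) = -31.62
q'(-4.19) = 43.28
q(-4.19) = -77.01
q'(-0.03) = -6.64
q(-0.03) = -0.80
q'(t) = -12*t - 7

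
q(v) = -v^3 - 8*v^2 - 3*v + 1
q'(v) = -3*v^2 - 16*v - 3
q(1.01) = -11.22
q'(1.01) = -22.22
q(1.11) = -13.55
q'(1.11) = -24.46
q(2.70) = -85.10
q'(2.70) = -68.07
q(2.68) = -83.75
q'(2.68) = -67.43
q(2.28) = -59.28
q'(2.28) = -55.08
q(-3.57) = -44.75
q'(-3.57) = 15.89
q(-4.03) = -51.39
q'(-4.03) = 12.76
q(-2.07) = -18.20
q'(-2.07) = 17.27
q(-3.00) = -35.00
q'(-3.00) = 18.00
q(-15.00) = 1621.00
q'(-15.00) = -438.00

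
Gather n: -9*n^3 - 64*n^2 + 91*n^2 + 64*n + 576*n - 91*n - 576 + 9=-9*n^3 + 27*n^2 + 549*n - 567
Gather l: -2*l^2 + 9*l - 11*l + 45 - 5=-2*l^2 - 2*l + 40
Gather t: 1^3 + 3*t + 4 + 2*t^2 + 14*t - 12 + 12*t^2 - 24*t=14*t^2 - 7*t - 7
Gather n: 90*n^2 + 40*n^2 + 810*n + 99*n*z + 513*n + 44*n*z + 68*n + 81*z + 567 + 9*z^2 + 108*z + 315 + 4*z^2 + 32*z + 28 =130*n^2 + n*(143*z + 1391) + 13*z^2 + 221*z + 910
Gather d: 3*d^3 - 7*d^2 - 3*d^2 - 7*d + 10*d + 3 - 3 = 3*d^3 - 10*d^2 + 3*d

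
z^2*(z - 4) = z^3 - 4*z^2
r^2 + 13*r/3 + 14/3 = (r + 2)*(r + 7/3)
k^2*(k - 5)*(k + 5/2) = k^4 - 5*k^3/2 - 25*k^2/2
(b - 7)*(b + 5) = b^2 - 2*b - 35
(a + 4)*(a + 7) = a^2 + 11*a + 28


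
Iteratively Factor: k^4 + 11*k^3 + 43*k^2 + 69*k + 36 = (k + 3)*(k^3 + 8*k^2 + 19*k + 12) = (k + 3)^2*(k^2 + 5*k + 4) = (k + 1)*(k + 3)^2*(k + 4)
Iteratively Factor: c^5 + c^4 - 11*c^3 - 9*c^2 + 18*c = (c - 1)*(c^4 + 2*c^3 - 9*c^2 - 18*c) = c*(c - 1)*(c^3 + 2*c^2 - 9*c - 18) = c*(c - 1)*(c + 3)*(c^2 - c - 6) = c*(c - 3)*(c - 1)*(c + 3)*(c + 2)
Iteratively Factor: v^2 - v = (v)*(v - 1)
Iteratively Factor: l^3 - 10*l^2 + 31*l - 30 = (l - 5)*(l^2 - 5*l + 6) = (l - 5)*(l - 3)*(l - 2)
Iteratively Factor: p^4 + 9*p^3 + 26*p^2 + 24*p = (p + 4)*(p^3 + 5*p^2 + 6*p) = p*(p + 4)*(p^2 + 5*p + 6) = p*(p + 2)*(p + 4)*(p + 3)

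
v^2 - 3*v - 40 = (v - 8)*(v + 5)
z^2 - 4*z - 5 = (z - 5)*(z + 1)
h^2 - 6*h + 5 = (h - 5)*(h - 1)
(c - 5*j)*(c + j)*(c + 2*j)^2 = c^4 - 17*c^2*j^2 - 36*c*j^3 - 20*j^4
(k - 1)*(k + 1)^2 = k^3 + k^2 - k - 1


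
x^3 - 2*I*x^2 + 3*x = x*(x - 3*I)*(x + I)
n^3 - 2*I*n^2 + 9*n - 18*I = (n - 3*I)*(n - 2*I)*(n + 3*I)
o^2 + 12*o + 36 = (o + 6)^2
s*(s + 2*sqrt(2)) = s^2 + 2*sqrt(2)*s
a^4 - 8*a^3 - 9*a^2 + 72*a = a*(a - 8)*(a - 3)*(a + 3)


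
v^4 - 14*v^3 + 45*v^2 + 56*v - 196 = (v - 7)^2*(v - 2)*(v + 2)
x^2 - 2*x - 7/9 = (x - 7/3)*(x + 1/3)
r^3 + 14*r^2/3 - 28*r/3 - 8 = (r - 2)*(r + 2/3)*(r + 6)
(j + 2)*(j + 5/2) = j^2 + 9*j/2 + 5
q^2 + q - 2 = (q - 1)*(q + 2)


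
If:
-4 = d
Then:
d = -4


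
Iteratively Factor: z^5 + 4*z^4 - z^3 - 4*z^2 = (z)*(z^4 + 4*z^3 - z^2 - 4*z) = z*(z + 1)*(z^3 + 3*z^2 - 4*z) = z*(z - 1)*(z + 1)*(z^2 + 4*z) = z*(z - 1)*(z + 1)*(z + 4)*(z)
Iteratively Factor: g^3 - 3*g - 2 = (g - 2)*(g^2 + 2*g + 1) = (g - 2)*(g + 1)*(g + 1)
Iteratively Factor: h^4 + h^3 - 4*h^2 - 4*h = (h)*(h^3 + h^2 - 4*h - 4) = h*(h + 2)*(h^2 - h - 2) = h*(h - 2)*(h + 2)*(h + 1)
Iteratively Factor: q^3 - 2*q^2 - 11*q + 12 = (q - 1)*(q^2 - q - 12) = (q - 1)*(q + 3)*(q - 4)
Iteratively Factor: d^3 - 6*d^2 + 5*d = (d - 5)*(d^2 - d) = d*(d - 5)*(d - 1)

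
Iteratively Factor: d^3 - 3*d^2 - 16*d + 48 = (d - 4)*(d^2 + d - 12) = (d - 4)*(d - 3)*(d + 4)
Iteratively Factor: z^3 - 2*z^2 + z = (z)*(z^2 - 2*z + 1) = z*(z - 1)*(z - 1)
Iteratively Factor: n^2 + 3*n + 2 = (n + 1)*(n + 2)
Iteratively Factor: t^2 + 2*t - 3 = (t - 1)*(t + 3)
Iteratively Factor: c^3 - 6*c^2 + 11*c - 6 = (c - 1)*(c^2 - 5*c + 6) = (c - 2)*(c - 1)*(c - 3)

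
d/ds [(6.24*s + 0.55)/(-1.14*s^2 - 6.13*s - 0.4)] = (7.1136*s^2 + 1.254*s + 0.8755)/(1.2996*s^4 + 13.9764*s^3 + 38.4889*s^2 + 4.904*s + 0.16)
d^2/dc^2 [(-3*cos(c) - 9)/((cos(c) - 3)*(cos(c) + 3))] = 3*(cos(c)^2 + 3*cos(c) - 2)/(cos(c) - 3)^3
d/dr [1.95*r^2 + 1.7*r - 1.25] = 3.9*r + 1.7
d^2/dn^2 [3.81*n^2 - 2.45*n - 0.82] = 7.62000000000000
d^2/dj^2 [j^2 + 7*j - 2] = 2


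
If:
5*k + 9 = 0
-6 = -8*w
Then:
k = -9/5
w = 3/4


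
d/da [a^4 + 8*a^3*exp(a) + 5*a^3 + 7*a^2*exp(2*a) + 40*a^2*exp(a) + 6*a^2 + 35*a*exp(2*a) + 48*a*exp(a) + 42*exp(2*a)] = 8*a^3*exp(a) + 4*a^3 + 14*a^2*exp(2*a) + 64*a^2*exp(a) + 15*a^2 + 84*a*exp(2*a) + 128*a*exp(a) + 12*a + 119*exp(2*a) + 48*exp(a)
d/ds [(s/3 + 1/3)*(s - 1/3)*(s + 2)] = s^2 + 16*s/9 + 1/3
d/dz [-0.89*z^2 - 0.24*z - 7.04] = -1.78*z - 0.24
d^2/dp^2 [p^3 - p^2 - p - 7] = 6*p - 2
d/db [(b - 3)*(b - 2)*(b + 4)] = 3*b^2 - 2*b - 14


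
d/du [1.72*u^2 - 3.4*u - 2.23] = 3.44*u - 3.4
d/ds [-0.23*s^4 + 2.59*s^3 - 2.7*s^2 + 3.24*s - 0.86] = -0.92*s^3 + 7.77*s^2 - 5.4*s + 3.24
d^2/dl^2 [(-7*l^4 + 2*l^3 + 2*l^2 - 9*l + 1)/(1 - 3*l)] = 2*(189*l^4 - 186*l^3 + 60*l^2 - 6*l + 16)/(27*l^3 - 27*l^2 + 9*l - 1)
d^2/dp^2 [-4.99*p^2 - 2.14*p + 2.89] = -9.98000000000000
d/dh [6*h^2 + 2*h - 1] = 12*h + 2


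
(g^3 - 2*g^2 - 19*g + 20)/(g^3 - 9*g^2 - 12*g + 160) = (g - 1)/(g - 8)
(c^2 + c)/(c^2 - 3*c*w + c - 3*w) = c/(c - 3*w)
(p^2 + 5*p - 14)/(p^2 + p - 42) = (p - 2)/(p - 6)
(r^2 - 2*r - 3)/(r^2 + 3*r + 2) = (r - 3)/(r + 2)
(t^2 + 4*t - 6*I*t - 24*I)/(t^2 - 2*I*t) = (t^2 + 4*t - 6*I*t - 24*I)/(t*(t - 2*I))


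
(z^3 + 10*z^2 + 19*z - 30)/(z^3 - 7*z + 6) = (z^2 + 11*z + 30)/(z^2 + z - 6)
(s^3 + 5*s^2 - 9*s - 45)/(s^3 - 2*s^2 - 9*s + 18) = (s + 5)/(s - 2)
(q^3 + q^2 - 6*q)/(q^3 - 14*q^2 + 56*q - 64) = q*(q + 3)/(q^2 - 12*q + 32)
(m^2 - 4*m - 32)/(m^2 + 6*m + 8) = (m - 8)/(m + 2)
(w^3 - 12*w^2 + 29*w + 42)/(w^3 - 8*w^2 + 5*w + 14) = (w - 6)/(w - 2)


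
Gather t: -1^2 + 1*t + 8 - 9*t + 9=16 - 8*t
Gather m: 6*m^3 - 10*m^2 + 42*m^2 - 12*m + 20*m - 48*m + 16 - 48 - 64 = 6*m^3 + 32*m^2 - 40*m - 96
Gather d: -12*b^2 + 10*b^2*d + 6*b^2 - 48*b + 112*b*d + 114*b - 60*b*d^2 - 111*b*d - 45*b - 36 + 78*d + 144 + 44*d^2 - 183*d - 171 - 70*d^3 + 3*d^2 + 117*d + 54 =-6*b^2 + 21*b - 70*d^3 + d^2*(47 - 60*b) + d*(10*b^2 + b + 12) - 9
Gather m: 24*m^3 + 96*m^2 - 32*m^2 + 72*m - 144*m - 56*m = 24*m^3 + 64*m^2 - 128*m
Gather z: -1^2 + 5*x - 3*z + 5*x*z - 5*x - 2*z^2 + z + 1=-2*z^2 + z*(5*x - 2)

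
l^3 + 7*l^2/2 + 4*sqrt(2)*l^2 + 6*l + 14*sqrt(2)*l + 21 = (l + 7/2)*(l + sqrt(2))*(l + 3*sqrt(2))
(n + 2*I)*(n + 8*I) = n^2 + 10*I*n - 16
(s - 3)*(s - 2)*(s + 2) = s^3 - 3*s^2 - 4*s + 12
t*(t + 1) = t^2 + t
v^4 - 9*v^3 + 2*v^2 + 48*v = v*(v - 8)*(v - 3)*(v + 2)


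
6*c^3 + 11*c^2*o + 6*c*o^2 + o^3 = (c + o)*(2*c + o)*(3*c + o)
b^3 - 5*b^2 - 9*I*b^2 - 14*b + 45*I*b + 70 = (b - 5)*(b - 7*I)*(b - 2*I)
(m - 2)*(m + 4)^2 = m^3 + 6*m^2 - 32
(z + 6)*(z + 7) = z^2 + 13*z + 42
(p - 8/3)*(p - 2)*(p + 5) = p^3 + p^2/3 - 18*p + 80/3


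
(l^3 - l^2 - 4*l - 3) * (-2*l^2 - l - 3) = -2*l^5 + l^4 + 6*l^3 + 13*l^2 + 15*l + 9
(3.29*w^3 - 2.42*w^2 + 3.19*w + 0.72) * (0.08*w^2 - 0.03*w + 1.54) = 0.2632*w^5 - 0.2923*w^4 + 5.3944*w^3 - 3.7649*w^2 + 4.891*w + 1.1088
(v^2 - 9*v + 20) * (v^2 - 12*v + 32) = v^4 - 21*v^3 + 160*v^2 - 528*v + 640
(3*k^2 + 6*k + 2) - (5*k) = 3*k^2 + k + 2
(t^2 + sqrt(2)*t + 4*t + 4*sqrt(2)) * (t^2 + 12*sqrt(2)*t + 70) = t^4 + 4*t^3 + 13*sqrt(2)*t^3 + 52*sqrt(2)*t^2 + 94*t^2 + 70*sqrt(2)*t + 376*t + 280*sqrt(2)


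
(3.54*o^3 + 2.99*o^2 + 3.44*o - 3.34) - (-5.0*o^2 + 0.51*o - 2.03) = 3.54*o^3 + 7.99*o^2 + 2.93*o - 1.31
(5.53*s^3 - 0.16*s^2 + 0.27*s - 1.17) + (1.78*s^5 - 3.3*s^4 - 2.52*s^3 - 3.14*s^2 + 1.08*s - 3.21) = 1.78*s^5 - 3.3*s^4 + 3.01*s^3 - 3.3*s^2 + 1.35*s - 4.38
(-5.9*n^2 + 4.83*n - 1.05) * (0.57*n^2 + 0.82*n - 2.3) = -3.363*n^4 - 2.0849*n^3 + 16.9321*n^2 - 11.97*n + 2.415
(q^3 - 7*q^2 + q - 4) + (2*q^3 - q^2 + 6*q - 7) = 3*q^3 - 8*q^2 + 7*q - 11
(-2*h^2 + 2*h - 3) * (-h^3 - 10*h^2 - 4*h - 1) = 2*h^5 + 18*h^4 - 9*h^3 + 24*h^2 + 10*h + 3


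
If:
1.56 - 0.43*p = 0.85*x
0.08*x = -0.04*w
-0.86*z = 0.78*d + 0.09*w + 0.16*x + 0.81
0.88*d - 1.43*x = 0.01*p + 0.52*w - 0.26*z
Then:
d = -1.15494648737651*z - 1.10853457738749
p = 4.03831641053787*z + 9.03004939626784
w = 4.08582601536773*z + 5.46569703622393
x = -2.04291300768386*z - 2.73284851811197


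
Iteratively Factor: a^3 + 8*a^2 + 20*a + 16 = (a + 4)*(a^2 + 4*a + 4) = (a + 2)*(a + 4)*(a + 2)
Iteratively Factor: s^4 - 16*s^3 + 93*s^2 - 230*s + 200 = (s - 2)*(s^3 - 14*s^2 + 65*s - 100) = (s - 4)*(s - 2)*(s^2 - 10*s + 25) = (s - 5)*(s - 4)*(s - 2)*(s - 5)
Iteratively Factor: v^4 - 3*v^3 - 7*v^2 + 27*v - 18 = (v - 3)*(v^3 - 7*v + 6) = (v - 3)*(v - 2)*(v^2 + 2*v - 3) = (v - 3)*(v - 2)*(v + 3)*(v - 1)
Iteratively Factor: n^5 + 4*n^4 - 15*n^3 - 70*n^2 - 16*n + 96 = (n - 1)*(n^4 + 5*n^3 - 10*n^2 - 80*n - 96) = (n - 1)*(n + 3)*(n^3 + 2*n^2 - 16*n - 32) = (n - 1)*(n + 3)*(n + 4)*(n^2 - 2*n - 8) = (n - 1)*(n + 2)*(n + 3)*(n + 4)*(n - 4)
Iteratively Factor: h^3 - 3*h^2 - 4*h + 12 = (h - 2)*(h^2 - h - 6) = (h - 2)*(h + 2)*(h - 3)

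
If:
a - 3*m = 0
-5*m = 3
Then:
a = -9/5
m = -3/5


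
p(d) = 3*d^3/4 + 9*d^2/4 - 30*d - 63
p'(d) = 9*d^2/4 + 9*d/2 - 30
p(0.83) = -85.92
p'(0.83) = -24.71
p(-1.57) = -13.26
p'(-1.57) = -31.52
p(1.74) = -104.44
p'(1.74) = -15.36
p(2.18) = -109.94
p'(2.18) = -9.50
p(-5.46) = 45.80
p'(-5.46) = 12.51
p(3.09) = -112.09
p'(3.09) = 5.39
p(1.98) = -107.76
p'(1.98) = -12.27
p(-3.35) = 34.55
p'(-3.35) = -19.82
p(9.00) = 396.00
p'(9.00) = 192.75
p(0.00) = -63.00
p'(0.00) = -30.00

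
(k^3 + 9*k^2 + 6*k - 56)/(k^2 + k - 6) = (k^2 + 11*k + 28)/(k + 3)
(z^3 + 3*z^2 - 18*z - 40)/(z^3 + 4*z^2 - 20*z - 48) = (z + 5)/(z + 6)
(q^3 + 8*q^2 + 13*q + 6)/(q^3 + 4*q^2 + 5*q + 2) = (q + 6)/(q + 2)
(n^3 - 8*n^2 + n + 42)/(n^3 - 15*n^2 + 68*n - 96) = (n^2 - 5*n - 14)/(n^2 - 12*n + 32)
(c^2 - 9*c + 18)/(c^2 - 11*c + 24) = (c - 6)/(c - 8)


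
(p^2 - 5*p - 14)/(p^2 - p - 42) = (p + 2)/(p + 6)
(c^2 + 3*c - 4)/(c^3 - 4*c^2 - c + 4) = (c + 4)/(c^2 - 3*c - 4)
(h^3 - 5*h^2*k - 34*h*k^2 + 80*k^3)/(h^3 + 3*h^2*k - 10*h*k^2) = (h - 8*k)/h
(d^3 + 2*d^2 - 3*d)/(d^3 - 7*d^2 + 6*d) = (d + 3)/(d - 6)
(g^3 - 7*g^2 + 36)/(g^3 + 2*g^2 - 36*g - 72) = (g - 3)/(g + 6)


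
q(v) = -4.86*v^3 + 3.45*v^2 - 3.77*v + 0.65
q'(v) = -14.58*v^2 + 6.9*v - 3.77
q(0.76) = -2.36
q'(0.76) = -6.95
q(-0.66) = 6.04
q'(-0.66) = -14.68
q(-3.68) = 303.45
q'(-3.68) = -226.61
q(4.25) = -326.14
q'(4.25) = -237.80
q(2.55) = -67.12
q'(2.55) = -80.98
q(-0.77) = 7.82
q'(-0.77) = -17.73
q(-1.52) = 31.42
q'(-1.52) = -47.94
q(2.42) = -57.15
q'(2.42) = -72.46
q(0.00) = 0.65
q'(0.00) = -3.77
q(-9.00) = 3856.97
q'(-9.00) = -1246.85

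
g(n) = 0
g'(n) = 0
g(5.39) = 0.00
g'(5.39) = 0.00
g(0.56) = 0.00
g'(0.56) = 0.00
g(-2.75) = 0.00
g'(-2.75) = 0.00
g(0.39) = 0.00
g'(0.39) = 0.00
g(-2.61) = 0.00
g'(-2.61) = 0.00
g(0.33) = 0.00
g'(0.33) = 0.00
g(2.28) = 0.00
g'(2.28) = 0.00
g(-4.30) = 0.00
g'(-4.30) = 0.00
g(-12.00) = 0.00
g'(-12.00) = 0.00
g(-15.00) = 0.00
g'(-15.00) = 0.00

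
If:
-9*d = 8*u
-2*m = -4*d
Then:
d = -8*u/9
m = -16*u/9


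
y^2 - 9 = (y - 3)*(y + 3)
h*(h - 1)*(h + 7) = h^3 + 6*h^2 - 7*h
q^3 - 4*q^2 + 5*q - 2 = (q - 2)*(q - 1)^2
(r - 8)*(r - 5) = r^2 - 13*r + 40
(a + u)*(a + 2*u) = a^2 + 3*a*u + 2*u^2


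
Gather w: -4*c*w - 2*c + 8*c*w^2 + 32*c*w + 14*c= 8*c*w^2 + 28*c*w + 12*c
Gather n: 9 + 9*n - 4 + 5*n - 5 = 14*n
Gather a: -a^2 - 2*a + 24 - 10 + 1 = -a^2 - 2*a + 15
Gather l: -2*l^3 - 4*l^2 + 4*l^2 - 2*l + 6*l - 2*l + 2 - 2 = -2*l^3 + 2*l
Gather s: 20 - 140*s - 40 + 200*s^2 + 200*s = 200*s^2 + 60*s - 20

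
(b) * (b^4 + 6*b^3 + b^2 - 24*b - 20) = b^5 + 6*b^4 + b^3 - 24*b^2 - 20*b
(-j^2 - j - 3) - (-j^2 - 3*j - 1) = 2*j - 2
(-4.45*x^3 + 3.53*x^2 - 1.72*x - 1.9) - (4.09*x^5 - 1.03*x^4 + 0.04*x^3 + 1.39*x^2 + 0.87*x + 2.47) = -4.09*x^5 + 1.03*x^4 - 4.49*x^3 + 2.14*x^2 - 2.59*x - 4.37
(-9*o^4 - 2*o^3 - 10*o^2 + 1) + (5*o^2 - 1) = -9*o^4 - 2*o^3 - 5*o^2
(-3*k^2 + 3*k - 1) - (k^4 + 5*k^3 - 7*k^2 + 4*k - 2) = -k^4 - 5*k^3 + 4*k^2 - k + 1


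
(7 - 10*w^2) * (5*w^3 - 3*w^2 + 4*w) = -50*w^5 + 30*w^4 - 5*w^3 - 21*w^2 + 28*w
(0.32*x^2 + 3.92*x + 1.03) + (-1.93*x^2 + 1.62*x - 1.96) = -1.61*x^2 + 5.54*x - 0.93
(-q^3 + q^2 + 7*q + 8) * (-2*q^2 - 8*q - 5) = 2*q^5 + 6*q^4 - 17*q^3 - 77*q^2 - 99*q - 40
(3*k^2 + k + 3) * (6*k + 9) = 18*k^3 + 33*k^2 + 27*k + 27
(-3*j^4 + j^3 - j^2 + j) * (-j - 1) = 3*j^5 + 2*j^4 - j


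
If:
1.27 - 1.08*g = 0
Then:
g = 1.18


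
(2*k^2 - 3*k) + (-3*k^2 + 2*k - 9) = -k^2 - k - 9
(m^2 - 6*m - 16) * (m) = m^3 - 6*m^2 - 16*m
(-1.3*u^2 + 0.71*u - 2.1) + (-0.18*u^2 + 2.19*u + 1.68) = -1.48*u^2 + 2.9*u - 0.42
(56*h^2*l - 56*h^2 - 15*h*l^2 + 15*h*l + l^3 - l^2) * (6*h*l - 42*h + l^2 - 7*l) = 336*h^3*l^2 - 2688*h^3*l + 2352*h^3 - 34*h^2*l^3 + 272*h^2*l^2 - 238*h^2*l - 9*h*l^4 + 72*h*l^3 - 63*h*l^2 + l^5 - 8*l^4 + 7*l^3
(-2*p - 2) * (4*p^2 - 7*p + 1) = -8*p^3 + 6*p^2 + 12*p - 2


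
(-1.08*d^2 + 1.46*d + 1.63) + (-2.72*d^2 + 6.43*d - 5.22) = -3.8*d^2 + 7.89*d - 3.59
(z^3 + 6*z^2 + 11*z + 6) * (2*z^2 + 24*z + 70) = 2*z^5 + 36*z^4 + 236*z^3 + 696*z^2 + 914*z + 420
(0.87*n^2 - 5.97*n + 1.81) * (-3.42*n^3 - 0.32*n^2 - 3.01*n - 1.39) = -2.9754*n^5 + 20.139*n^4 - 6.8985*n^3 + 16.1812*n^2 + 2.8502*n - 2.5159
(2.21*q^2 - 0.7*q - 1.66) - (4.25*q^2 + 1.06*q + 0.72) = -2.04*q^2 - 1.76*q - 2.38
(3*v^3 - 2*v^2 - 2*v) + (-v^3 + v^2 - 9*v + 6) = 2*v^3 - v^2 - 11*v + 6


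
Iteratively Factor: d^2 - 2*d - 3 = (d - 3)*(d + 1)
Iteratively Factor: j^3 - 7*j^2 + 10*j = (j - 5)*(j^2 - 2*j) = (j - 5)*(j - 2)*(j)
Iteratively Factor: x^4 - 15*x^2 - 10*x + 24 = (x + 2)*(x^3 - 2*x^2 - 11*x + 12) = (x - 4)*(x + 2)*(x^2 + 2*x - 3) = (x - 4)*(x + 2)*(x + 3)*(x - 1)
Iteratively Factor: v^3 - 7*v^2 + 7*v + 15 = (v + 1)*(v^2 - 8*v + 15) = (v - 5)*(v + 1)*(v - 3)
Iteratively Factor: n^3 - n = (n - 1)*(n^2 + n) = (n - 1)*(n + 1)*(n)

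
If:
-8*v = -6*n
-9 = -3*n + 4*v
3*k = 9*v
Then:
No Solution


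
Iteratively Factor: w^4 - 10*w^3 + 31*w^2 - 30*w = (w)*(w^3 - 10*w^2 + 31*w - 30) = w*(w - 3)*(w^2 - 7*w + 10) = w*(w - 5)*(w - 3)*(w - 2)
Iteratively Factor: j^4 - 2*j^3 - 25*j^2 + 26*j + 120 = (j - 5)*(j^3 + 3*j^2 - 10*j - 24) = (j - 5)*(j + 2)*(j^2 + j - 12) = (j - 5)*(j + 2)*(j + 4)*(j - 3)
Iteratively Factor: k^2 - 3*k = (k)*(k - 3)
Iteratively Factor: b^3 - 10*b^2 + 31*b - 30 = (b - 5)*(b^2 - 5*b + 6) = (b - 5)*(b - 3)*(b - 2)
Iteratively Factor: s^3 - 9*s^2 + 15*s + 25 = (s - 5)*(s^2 - 4*s - 5) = (s - 5)^2*(s + 1)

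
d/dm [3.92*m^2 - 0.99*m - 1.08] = 7.84*m - 0.99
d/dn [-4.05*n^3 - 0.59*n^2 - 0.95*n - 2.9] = -12.15*n^2 - 1.18*n - 0.95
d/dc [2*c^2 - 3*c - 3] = 4*c - 3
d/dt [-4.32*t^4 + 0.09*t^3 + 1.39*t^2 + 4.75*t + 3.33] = -17.28*t^3 + 0.27*t^2 + 2.78*t + 4.75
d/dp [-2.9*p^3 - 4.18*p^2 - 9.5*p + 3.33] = -8.7*p^2 - 8.36*p - 9.5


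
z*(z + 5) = z^2 + 5*z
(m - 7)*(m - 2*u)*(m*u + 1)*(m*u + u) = m^4*u^2 - 2*m^3*u^3 - 6*m^3*u^2 + m^3*u + 12*m^2*u^3 - 9*m^2*u^2 - 6*m^2*u + 14*m*u^3 + 12*m*u^2 - 7*m*u + 14*u^2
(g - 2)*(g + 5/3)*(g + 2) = g^3 + 5*g^2/3 - 4*g - 20/3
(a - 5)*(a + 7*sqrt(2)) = a^2 - 5*a + 7*sqrt(2)*a - 35*sqrt(2)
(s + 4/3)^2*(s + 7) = s^3 + 29*s^2/3 + 184*s/9 + 112/9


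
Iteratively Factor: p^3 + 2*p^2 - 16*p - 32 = (p + 2)*(p^2 - 16) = (p - 4)*(p + 2)*(p + 4)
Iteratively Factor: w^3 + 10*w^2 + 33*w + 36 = (w + 3)*(w^2 + 7*w + 12) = (w + 3)^2*(w + 4)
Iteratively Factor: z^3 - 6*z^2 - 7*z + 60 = (z + 3)*(z^2 - 9*z + 20) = (z - 4)*(z + 3)*(z - 5)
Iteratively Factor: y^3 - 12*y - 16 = (y + 2)*(y^2 - 2*y - 8) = (y + 2)^2*(y - 4)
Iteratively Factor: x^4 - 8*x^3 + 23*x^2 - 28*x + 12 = (x - 1)*(x^3 - 7*x^2 + 16*x - 12) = (x - 2)*(x - 1)*(x^2 - 5*x + 6) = (x - 3)*(x - 2)*(x - 1)*(x - 2)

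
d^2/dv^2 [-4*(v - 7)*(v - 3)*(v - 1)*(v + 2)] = -48*v^2 + 216*v - 72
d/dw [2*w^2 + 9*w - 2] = 4*w + 9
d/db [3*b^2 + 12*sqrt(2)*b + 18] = 6*b + 12*sqrt(2)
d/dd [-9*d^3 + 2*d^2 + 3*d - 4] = -27*d^2 + 4*d + 3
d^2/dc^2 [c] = 0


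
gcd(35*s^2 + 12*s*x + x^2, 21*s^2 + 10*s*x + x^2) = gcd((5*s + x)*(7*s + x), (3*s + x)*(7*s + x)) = 7*s + x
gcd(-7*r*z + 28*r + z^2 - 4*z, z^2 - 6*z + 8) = z - 4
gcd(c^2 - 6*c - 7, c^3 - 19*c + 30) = 1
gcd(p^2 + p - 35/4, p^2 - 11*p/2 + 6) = 1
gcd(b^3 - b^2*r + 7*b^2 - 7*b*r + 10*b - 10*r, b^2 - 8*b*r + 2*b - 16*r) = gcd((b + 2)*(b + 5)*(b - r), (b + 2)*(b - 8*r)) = b + 2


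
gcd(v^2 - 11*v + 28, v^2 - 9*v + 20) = v - 4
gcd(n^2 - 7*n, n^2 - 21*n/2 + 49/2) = n - 7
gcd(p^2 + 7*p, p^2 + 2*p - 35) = p + 7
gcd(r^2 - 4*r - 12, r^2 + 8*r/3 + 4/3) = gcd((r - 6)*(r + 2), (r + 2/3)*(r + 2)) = r + 2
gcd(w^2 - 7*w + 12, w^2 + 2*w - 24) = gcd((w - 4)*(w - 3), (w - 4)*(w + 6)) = w - 4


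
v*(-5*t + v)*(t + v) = -5*t^2*v - 4*t*v^2 + v^3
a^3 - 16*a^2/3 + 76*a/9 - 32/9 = (a - 8/3)*(a - 2)*(a - 2/3)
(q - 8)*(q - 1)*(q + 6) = q^3 - 3*q^2 - 46*q + 48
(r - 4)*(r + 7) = r^2 + 3*r - 28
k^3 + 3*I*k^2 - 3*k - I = (k + I)^3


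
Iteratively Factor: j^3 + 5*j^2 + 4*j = (j)*(j^2 + 5*j + 4) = j*(j + 4)*(j + 1)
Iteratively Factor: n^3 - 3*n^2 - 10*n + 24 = (n + 3)*(n^2 - 6*n + 8) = (n - 4)*(n + 3)*(n - 2)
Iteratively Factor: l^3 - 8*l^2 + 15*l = (l - 3)*(l^2 - 5*l) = l*(l - 3)*(l - 5)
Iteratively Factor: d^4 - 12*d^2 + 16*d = (d + 4)*(d^3 - 4*d^2 + 4*d) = (d - 2)*(d + 4)*(d^2 - 2*d) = d*(d - 2)*(d + 4)*(d - 2)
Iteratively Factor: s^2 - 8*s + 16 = (s - 4)*(s - 4)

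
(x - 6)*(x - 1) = x^2 - 7*x + 6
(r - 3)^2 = r^2 - 6*r + 9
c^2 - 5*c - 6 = (c - 6)*(c + 1)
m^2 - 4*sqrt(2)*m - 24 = (m - 6*sqrt(2))*(m + 2*sqrt(2))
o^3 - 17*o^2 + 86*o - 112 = (o - 8)*(o - 7)*(o - 2)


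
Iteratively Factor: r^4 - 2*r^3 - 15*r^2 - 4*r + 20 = (r - 1)*(r^3 - r^2 - 16*r - 20) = (r - 1)*(r + 2)*(r^2 - 3*r - 10) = (r - 5)*(r - 1)*(r + 2)*(r + 2)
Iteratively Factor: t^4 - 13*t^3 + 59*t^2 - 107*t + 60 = (t - 4)*(t^3 - 9*t^2 + 23*t - 15) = (t - 4)*(t - 1)*(t^2 - 8*t + 15) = (t - 4)*(t - 3)*(t - 1)*(t - 5)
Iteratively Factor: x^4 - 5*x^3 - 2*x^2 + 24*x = (x + 2)*(x^3 - 7*x^2 + 12*x) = x*(x + 2)*(x^2 - 7*x + 12) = x*(x - 4)*(x + 2)*(x - 3)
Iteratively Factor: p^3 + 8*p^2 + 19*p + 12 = (p + 1)*(p^2 + 7*p + 12) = (p + 1)*(p + 3)*(p + 4)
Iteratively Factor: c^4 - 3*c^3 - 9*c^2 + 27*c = (c - 3)*(c^3 - 9*c) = (c - 3)*(c + 3)*(c^2 - 3*c) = (c - 3)^2*(c + 3)*(c)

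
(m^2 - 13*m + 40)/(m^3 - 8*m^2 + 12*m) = (m^2 - 13*m + 40)/(m*(m^2 - 8*m + 12))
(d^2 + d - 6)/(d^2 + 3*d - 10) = (d + 3)/(d + 5)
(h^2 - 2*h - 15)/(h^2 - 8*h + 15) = (h + 3)/(h - 3)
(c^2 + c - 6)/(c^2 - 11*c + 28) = (c^2 + c - 6)/(c^2 - 11*c + 28)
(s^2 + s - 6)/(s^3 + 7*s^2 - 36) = 1/(s + 6)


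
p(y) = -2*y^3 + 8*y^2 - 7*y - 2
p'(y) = -6*y^2 + 16*y - 7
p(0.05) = -2.33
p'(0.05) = -6.22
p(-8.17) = 1679.86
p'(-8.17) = -538.21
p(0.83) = -3.44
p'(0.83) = 2.15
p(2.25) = -0.03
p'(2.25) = -1.38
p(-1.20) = 21.38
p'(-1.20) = -34.84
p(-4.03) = 287.04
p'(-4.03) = -168.93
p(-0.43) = 2.65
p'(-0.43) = -14.99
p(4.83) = -74.54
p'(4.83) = -69.69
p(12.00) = -2390.00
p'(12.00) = -679.00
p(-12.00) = 4690.00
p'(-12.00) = -1063.00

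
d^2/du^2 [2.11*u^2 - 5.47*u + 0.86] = 4.22000000000000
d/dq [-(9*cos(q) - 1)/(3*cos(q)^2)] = (2 - 9*cos(q))*sin(q)/(3*cos(q)^3)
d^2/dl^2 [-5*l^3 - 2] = -30*l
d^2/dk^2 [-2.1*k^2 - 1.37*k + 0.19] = -4.20000000000000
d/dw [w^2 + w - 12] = 2*w + 1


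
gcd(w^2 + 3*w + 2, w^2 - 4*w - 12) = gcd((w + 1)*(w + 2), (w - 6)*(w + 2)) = w + 2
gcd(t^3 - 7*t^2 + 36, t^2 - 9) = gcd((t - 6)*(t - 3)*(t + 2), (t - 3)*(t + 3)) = t - 3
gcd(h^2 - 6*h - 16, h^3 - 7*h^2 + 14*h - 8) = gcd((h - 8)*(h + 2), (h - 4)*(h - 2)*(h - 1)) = 1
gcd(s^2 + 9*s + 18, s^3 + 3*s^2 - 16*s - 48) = s + 3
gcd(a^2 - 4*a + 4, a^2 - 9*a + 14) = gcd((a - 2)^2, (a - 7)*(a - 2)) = a - 2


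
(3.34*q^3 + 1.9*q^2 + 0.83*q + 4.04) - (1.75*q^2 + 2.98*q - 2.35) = 3.34*q^3 + 0.15*q^2 - 2.15*q + 6.39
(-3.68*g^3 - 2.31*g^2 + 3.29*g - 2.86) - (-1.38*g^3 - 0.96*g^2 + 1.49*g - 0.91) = -2.3*g^3 - 1.35*g^2 + 1.8*g - 1.95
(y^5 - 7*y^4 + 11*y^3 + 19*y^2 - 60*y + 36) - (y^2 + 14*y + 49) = y^5 - 7*y^4 + 11*y^3 + 18*y^2 - 74*y - 13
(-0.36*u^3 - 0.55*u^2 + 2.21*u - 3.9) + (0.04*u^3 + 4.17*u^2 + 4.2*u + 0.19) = -0.32*u^3 + 3.62*u^2 + 6.41*u - 3.71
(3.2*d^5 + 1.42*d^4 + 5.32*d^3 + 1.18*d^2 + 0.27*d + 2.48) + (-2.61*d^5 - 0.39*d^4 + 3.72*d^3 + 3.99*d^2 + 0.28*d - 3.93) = 0.59*d^5 + 1.03*d^4 + 9.04*d^3 + 5.17*d^2 + 0.55*d - 1.45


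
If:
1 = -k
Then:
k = -1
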